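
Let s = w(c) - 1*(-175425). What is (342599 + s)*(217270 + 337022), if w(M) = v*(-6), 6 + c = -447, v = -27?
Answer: 287226354312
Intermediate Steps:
c = -453 (c = -6 - 447 = -453)
w(M) = 162 (w(M) = -27*(-6) = 162)
s = 175587 (s = 162 - 1*(-175425) = 162 + 175425 = 175587)
(342599 + s)*(217270 + 337022) = (342599 + 175587)*(217270 + 337022) = 518186*554292 = 287226354312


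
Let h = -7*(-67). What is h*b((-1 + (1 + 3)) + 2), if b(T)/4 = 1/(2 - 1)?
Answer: 1876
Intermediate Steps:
b(T) = 4 (b(T) = 4/(2 - 1) = 4/1 = 4*1 = 4)
h = 469
h*b((-1 + (1 + 3)) + 2) = 469*4 = 1876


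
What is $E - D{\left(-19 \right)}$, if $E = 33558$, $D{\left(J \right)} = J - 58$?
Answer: $33635$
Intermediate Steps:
$D{\left(J \right)} = -58 + J$ ($D{\left(J \right)} = J - 58 = -58 + J$)
$E - D{\left(-19 \right)} = 33558 - \left(-58 - 19\right) = 33558 - -77 = 33558 + 77 = 33635$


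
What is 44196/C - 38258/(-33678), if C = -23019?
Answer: -101295331/129205647 ≈ -0.78399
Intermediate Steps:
44196/C - 38258/(-33678) = 44196/(-23019) - 38258/(-33678) = 44196*(-1/23019) - 38258*(-1/33678) = -14732/7673 + 19129/16839 = -101295331/129205647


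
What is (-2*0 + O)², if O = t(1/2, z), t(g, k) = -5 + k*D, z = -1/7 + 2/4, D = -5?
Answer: 9025/196 ≈ 46.046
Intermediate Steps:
z = 5/14 (z = -1*⅐ + 2*(¼) = -⅐ + ½ = 5/14 ≈ 0.35714)
t(g, k) = -5 - 5*k (t(g, k) = -5 + k*(-5) = -5 - 5*k)
O = -95/14 (O = -5 - 5*5/14 = -5 - 25/14 = -95/14 ≈ -6.7857)
(-2*0 + O)² = (-2*0 - 95/14)² = (0 - 95/14)² = (-95/14)² = 9025/196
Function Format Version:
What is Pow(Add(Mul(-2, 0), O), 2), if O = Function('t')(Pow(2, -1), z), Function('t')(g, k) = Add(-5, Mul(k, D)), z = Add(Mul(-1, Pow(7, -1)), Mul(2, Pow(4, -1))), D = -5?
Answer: Rational(9025, 196) ≈ 46.046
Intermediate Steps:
z = Rational(5, 14) (z = Add(Mul(-1, Rational(1, 7)), Mul(2, Rational(1, 4))) = Add(Rational(-1, 7), Rational(1, 2)) = Rational(5, 14) ≈ 0.35714)
Function('t')(g, k) = Add(-5, Mul(-5, k)) (Function('t')(g, k) = Add(-5, Mul(k, -5)) = Add(-5, Mul(-5, k)))
O = Rational(-95, 14) (O = Add(-5, Mul(-5, Rational(5, 14))) = Add(-5, Rational(-25, 14)) = Rational(-95, 14) ≈ -6.7857)
Pow(Add(Mul(-2, 0), O), 2) = Pow(Add(Mul(-2, 0), Rational(-95, 14)), 2) = Pow(Add(0, Rational(-95, 14)), 2) = Pow(Rational(-95, 14), 2) = Rational(9025, 196)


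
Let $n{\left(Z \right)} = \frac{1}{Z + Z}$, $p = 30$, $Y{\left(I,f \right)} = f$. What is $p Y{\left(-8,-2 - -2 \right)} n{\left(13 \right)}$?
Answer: $0$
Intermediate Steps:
$n{\left(Z \right)} = \frac{1}{2 Z}$
$p Y{\left(-8,-2 - -2 \right)} n{\left(13 \right)} = 30 \left(-2 - -2\right) \frac{1}{2 \cdot 13} = 30 \left(-2 + 2\right) \frac{1}{2} \cdot \frac{1}{13} = 30 \cdot 0 \cdot \frac{1}{26} = 0 \cdot \frac{1}{26} = 0$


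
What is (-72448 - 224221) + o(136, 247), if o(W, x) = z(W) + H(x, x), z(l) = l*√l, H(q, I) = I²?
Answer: -235660 + 272*√34 ≈ -2.3407e+5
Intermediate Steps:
z(l) = l^(3/2)
o(W, x) = W^(3/2) + x²
(-72448 - 224221) + o(136, 247) = (-72448 - 224221) + (136^(3/2) + 247²) = -296669 + (272*√34 + 61009) = -296669 + (61009 + 272*√34) = -235660 + 272*√34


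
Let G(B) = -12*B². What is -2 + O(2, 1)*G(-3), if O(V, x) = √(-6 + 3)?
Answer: -2 - 108*I*√3 ≈ -2.0 - 187.06*I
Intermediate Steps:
O(V, x) = I*√3 (O(V, x) = √(-3) = I*√3)
-2 + O(2, 1)*G(-3) = -2 + (I*√3)*(-12*(-3)²) = -2 + (I*√3)*(-12*9) = -2 + (I*√3)*(-108) = -2 - 108*I*√3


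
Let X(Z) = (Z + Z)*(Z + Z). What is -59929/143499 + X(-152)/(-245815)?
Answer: -27993050719/35274206685 ≈ -0.79358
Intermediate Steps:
X(Z) = 4*Z² (X(Z) = (2*Z)*(2*Z) = 4*Z²)
-59929/143499 + X(-152)/(-245815) = -59929/143499 + (4*(-152)²)/(-245815) = -59929*1/143499 + (4*23104)*(-1/245815) = -59929/143499 + 92416*(-1/245815) = -59929/143499 - 92416/245815 = -27993050719/35274206685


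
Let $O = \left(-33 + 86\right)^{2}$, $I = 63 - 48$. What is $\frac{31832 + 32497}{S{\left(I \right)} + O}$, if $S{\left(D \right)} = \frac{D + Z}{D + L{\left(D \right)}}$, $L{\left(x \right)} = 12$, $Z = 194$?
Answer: $\frac{1736883}{76052} \approx 22.838$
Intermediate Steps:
$I = 15$
$O = 2809$ ($O = 53^{2} = 2809$)
$S{\left(D \right)} = \frac{194 + D}{12 + D}$ ($S{\left(D \right)} = \frac{D + 194}{D + 12} = \frac{194 + D}{12 + D}$)
$\frac{31832 + 32497}{S{\left(I \right)} + O} = \frac{31832 + 32497}{\frac{194 + 15}{12 + 15} + 2809} = \frac{64329}{\frac{1}{27} \cdot 209 + 2809} = \frac{64329}{\frac{209}{27} + 2809} = \frac{64329}{\frac{76052}{27}} = 64329 \cdot \frac{27}{76052} = \frac{1736883}{76052}$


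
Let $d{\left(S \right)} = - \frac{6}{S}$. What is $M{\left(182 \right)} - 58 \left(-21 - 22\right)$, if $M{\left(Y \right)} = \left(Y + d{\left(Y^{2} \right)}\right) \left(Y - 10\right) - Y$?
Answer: $\frac{278373838}{8281} \approx 33616.0$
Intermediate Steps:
$M{\left(Y \right)} = - Y + \left(-10 + Y\right) \left(Y - \frac{6}{Y^{2}}\right)$ ($M{\left(Y \right)} = \left(Y - \frac{6}{Y^{2}}\right) \left(Y - 10\right) - Y = \left(Y - \frac{6}{Y^{2}}\right) \left(-10 + Y\right) - Y = \left(-10 + Y\right) \left(Y - \frac{6}{Y^{2}}\right) - Y = - Y + \left(-10 + Y\right) \left(Y - \frac{6}{Y^{2}}\right)$)
$M{\left(182 \right)} - 58 \left(-21 - 22\right) = \frac{60 - 1092 + 182^{3} \left(-11 + 182\right)}{33124} - 58 \left(-21 - 22\right) = \frac{60 - 1092 + 6028568 \cdot 171}{33124} - -2494 = \frac{60 - 1092 + 1030885128}{33124} + 2494 = \frac{1}{33124} \cdot 1030884096 + 2494 = \frac{257721024}{8281} + 2494 = \frac{278373838}{8281}$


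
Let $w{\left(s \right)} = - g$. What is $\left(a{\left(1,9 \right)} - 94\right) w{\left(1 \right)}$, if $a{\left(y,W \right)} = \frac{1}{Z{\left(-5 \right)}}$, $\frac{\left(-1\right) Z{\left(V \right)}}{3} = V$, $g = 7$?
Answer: $\frac{9863}{15} \approx 657.53$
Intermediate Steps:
$Z{\left(V \right)} = - 3 V$
$w{\left(s \right)} = -7$ ($w{\left(s \right)} = \left(-1\right) 7 = -7$)
$a{\left(y,W \right)} = \frac{1}{15}$ ($a{\left(y,W \right)} = \frac{1}{\left(-3\right) \left(-5\right)} = \frac{1}{15}$)
$\left(a{\left(1,9 \right)} - 94\right) w{\left(1 \right)} = \left(\frac{1}{15} - 94\right) \left(-7\right) = \left(- \frac{1409}{15}\right) \left(-7\right) = \frac{9863}{15}$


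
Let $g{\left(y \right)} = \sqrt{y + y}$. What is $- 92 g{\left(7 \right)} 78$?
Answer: $- 7176 \sqrt{14} \approx -26850.0$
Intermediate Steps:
$g{\left(y \right)} = \sqrt{2} \sqrt{y}$ ($g{\left(y \right)} = \sqrt{2 y} = \sqrt{2} \sqrt{y}$)
$- 92 g{\left(7 \right)} 78 = - 92 \sqrt{2} \sqrt{7} \cdot 78 = - 92 \sqrt{14} \cdot 78 = - 7176 \sqrt{14}$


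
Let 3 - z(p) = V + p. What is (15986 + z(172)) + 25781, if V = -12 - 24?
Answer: 41634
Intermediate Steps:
V = -36
z(p) = 39 - p (z(p) = 3 - (-36 + p) = 3 + (36 - p) = 39 - p)
(15986 + z(172)) + 25781 = (15986 + (39 - 1*172)) + 25781 = (15986 + (39 - 172)) + 25781 = (15986 - 133) + 25781 = 15853 + 25781 = 41634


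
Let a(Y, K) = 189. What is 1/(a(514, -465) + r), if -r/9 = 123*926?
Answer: -1/1024893 ≈ -9.7571e-7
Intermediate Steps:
r = -1025082 (r = -1107*926 = -9*113898 = -1025082)
1/(a(514, -465) + r) = 1/(189 - 1025082) = 1/(-1024893) = -1/1024893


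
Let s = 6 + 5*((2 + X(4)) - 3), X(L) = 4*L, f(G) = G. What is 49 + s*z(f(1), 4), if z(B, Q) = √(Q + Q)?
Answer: 49 + 162*√2 ≈ 278.10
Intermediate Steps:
z(B, Q) = √2*√Q (z(B, Q) = √(2*Q) = √2*√Q)
s = 81 (s = 6 + 5*((2 + 4*4) - 3) = 6 + 5*((2 + 16) - 3) = 6 + 5*(18 - 3) = 6 + 5*15 = 6 + 75 = 81)
49 + s*z(f(1), 4) = 49 + 81*(√2*√4) = 49 + 81*(√2*2) = 49 + 81*(2*√2) = 49 + 162*√2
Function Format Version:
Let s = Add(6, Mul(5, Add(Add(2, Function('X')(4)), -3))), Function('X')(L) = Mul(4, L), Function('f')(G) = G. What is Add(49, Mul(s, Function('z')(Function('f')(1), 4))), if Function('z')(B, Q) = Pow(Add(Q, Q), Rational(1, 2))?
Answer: Add(49, Mul(162, Pow(2, Rational(1, 2)))) ≈ 278.10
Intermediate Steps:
Function('z')(B, Q) = Mul(Pow(2, Rational(1, 2)), Pow(Q, Rational(1, 2))) (Function('z')(B, Q) = Pow(Mul(2, Q), Rational(1, 2)) = Mul(Pow(2, Rational(1, 2)), Pow(Q, Rational(1, 2))))
s = 81 (s = Add(6, Mul(5, Add(Add(2, Mul(4, 4)), -3))) = Add(6, Mul(5, Add(Add(2, 16), -3))) = Add(6, Mul(5, Add(18, -3))) = Add(6, Mul(5, 15)) = Add(6, 75) = 81)
Add(49, Mul(s, Function('z')(Function('f')(1), 4))) = Add(49, Mul(81, Mul(Pow(2, Rational(1, 2)), Pow(4, Rational(1, 2))))) = Add(49, Mul(81, Mul(Pow(2, Rational(1, 2)), 2))) = Add(49, Mul(81, Mul(2, Pow(2, Rational(1, 2))))) = Add(49, Mul(162, Pow(2, Rational(1, 2))))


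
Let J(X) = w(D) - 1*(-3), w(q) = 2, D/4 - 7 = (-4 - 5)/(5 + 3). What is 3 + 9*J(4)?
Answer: 48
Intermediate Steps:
D = 47/2 (D = 28 + 4*((-4 - 5)/(5 + 3)) = 28 + 4*(-9/8) = 28 - 9/2 = 47/2 ≈ 23.500)
J(X) = 5 (J(X) = 2 - 1*(-3) = 2 + 3 = 5)
3 + 9*J(4) = 3 + 9*5 = 3 + 45 = 48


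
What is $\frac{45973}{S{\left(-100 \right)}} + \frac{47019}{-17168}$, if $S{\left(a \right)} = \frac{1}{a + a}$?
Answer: $- \frac{157852939819}{17168} \approx -9.1946 \cdot 10^{6}$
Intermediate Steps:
$S{\left(a \right)} = \frac{1}{2 a}$
$\frac{45973}{S{\left(-100 \right)}} + \frac{47019}{-17168} = \frac{45973}{\frac{1}{2} \frac{1}{-100}} + \frac{47019}{-17168} = \frac{45973}{\frac{1}{2} \left(- \frac{1}{100}\right)} + 47019 \left(- \frac{1}{17168}\right) = \frac{45973}{- \frac{1}{200}} - \frac{47019}{17168} = 45973 \left(-200\right) - \frac{47019}{17168} = -9194600 - \frac{47019}{17168} = - \frac{157852939819}{17168}$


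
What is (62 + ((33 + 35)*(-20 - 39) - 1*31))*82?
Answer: -326442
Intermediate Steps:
(62 + ((33 + 35)*(-20 - 39) - 1*31))*82 = (62 + (68*(-59) - 31))*82 = (62 + (-4012 - 31))*82 = (62 - 4043)*82 = -3981*82 = -326442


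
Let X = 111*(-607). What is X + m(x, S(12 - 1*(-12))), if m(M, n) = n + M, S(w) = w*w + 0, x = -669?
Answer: -67470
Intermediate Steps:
S(w) = w**2 (S(w) = w**2 + 0 = w**2)
m(M, n) = M + n
X = -67377
X + m(x, S(12 - 1*(-12))) = -67377 + (-669 + (12 - 1*(-12))**2) = -67377 + (-669 + (12 + 12)**2) = -67377 + (-669 + 24**2) = -67377 + (-669 + 576) = -67377 - 93 = -67470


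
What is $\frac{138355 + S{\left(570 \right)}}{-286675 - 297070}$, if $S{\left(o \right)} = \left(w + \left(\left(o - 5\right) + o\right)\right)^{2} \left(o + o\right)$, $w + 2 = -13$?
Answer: $- \frac{286030871}{116749} \approx -2450.0$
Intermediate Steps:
$w = -15$ ($w = -2 - 13 = -15$)
$S{\left(o \right)} = 2 o \left(-20 + 2 o\right)^{2}$ ($S{\left(o \right)} = \left(-15 + \left(\left(o - 5\right) + o\right)\right)^{2} \left(o + o\right) = \left(-15 + \left(\left(-5 + o\right) + o\right)\right)^{2} \cdot 2 o = \left(-15 + \left(-5 + 2 o\right)\right)^{2} \cdot 2 o = \left(-20 + 2 o\right)^{2} \cdot 2 o = 2 o \left(-20 + 2 o\right)^{2}$)
$\frac{138355 + S{\left(570 \right)}}{-286675 - 297070} = \frac{138355 + 8 \cdot 570 \left(-10 + 570\right)^{2}}{-286675 - 297070} = \frac{138355 + 8 \cdot 570 \cdot 560^{2}}{-583745} = \left(138355 + 8 \cdot 570 \cdot 313600\right) \left(- \frac{1}{583745}\right) = \left(138355 + 1430016000\right) \left(- \frac{1}{583745}\right) = 1430154355 \left(- \frac{1}{583745}\right) = - \frac{286030871}{116749}$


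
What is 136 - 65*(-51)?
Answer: 3451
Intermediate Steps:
136 - 65*(-51) = 136 + 3315 = 3451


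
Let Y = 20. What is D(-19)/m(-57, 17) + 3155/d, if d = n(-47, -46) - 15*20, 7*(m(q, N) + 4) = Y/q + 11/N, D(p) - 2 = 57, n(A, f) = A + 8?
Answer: -533566/22035 ≈ -24.214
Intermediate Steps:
n(A, f) = 8 + A
D(p) = 59 (D(p) = 2 + 57 = 59)
m(q, N) = -4 + 11/(7*N) + 20/(7*q) (m(q, N) = -4 + (20/q + 11/N)/7 = -4 + (11/N + 20/q)/7 = -4 + (11/(7*N) + 20/(7*q)) = -4 + 11/(7*N) + 20/(7*q))
d = -339 (d = (8 - 47) - 15*20 = -39 - 1*300 = -39 - 300 = -339)
D(-19)/m(-57, 17) + 3155/d = 59/(-4 + (11/7)/17 + (20/7)/(-57)) + 3155/(-339) = 59/(-4 + (11/7)*(1/17) + (20/7)*(-1/57)) + 3155*(-1/339) = 59/(-4 + 11/119 - 20/399) - 3155/339 = 59/(-3835/969) - 3155/339 = 59*(-969/3835) - 3155/339 = -969/65 - 3155/339 = -533566/22035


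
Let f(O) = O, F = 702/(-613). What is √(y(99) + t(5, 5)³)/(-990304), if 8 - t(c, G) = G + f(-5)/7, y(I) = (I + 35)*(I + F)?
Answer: -√11876649787478/29745761248 ≈ -0.00011586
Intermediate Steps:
F = -702/613 (F = 702*(-1/613) = -702/613 ≈ -1.1452)
y(I) = (35 + I)*(-702/613 + I) (y(I) = (I + 35)*(I - 702/613) = (35 + I)*(-702/613 + I))
t(c, G) = 61/7 - G (t(c, G) = 8 - (G - 5/7) = 8 - (-5/7 + G) = 8 + (5/7 - G) = 61/7 - G)
√(y(99) + t(5, 5)³)/(-990304) = √((-24570/613 + 99² + (20753/613)*99) + (61/7 - 1*5)³)/(-990304) = √((-24570/613 + 9801 + 2054547/613) + (61/7 - 5)³)*(-1/990304) = √(8037990/613 + (26/7)³)*(-1/990304) = √(8037990/613 + 17576/343)*(-1/990304) = √(2767804658/210259)*(-1/990304) = (√11876649787478/30037)*(-1/990304) = -√11876649787478/29745761248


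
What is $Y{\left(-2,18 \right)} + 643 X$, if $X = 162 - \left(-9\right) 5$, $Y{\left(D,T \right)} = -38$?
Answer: $133063$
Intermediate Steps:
$X = 207$ ($X = 162 - -45 = 162 + 45 = 207$)
$Y{\left(-2,18 \right)} + 643 X = -38 + 643 \cdot 207 = -38 + 133101 = 133063$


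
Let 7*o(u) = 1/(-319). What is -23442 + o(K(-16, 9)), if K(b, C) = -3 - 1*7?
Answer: -52345987/2233 ≈ -23442.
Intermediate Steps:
K(b, C) = -10 (K(b, C) = -3 - 7 = -10)
o(u) = -1/2233 (o(u) = (⅐)/(-319) = (⅐)*(-1/319) = -1/2233)
-23442 + o(K(-16, 9)) = -23442 - 1/2233 = -52345987/2233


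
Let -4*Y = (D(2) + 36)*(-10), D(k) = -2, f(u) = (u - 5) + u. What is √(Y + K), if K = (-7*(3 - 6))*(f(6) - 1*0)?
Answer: 2*√58 ≈ 15.232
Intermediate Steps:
f(u) = -5 + 2*u (f(u) = (-5 + u) + u = -5 + 2*u)
Y = 85 (Y = -(-2 + 36)*(-10)/4 = -17*(-10)/2 = -¼*(-340) = 85)
K = 147 (K = (-7*(3 - 6))*((-5 + 2*6) - 1*0) = (-7*(-3))*((-5 + 12) + 0) = 21*(7 + 0) = 21*7 = 147)
√(Y + K) = √(85 + 147) = √232 = 2*√58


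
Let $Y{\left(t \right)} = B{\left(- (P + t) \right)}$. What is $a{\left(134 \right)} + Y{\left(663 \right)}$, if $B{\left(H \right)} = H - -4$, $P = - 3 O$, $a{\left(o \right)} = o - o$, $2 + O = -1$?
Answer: $-668$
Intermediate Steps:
$O = -3$ ($O = -2 - 1 = -3$)
$a{\left(o \right)} = 0$
$P = 9$ ($P = \left(-3\right) \left(-3\right) = 9$)
$B{\left(H \right)} = 4 + H$ ($B{\left(H \right)} = H + 4 = 4 + H$)
$Y{\left(t \right)} = -5 - t$ ($Y{\left(t \right)} = 4 - \left(9 + t\right) = -5 - t$)
$a{\left(134 \right)} + Y{\left(663 \right)} = 0 - 668 = -668$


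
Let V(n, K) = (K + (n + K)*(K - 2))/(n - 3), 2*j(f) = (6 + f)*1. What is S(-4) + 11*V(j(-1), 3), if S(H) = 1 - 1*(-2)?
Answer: -184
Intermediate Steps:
j(f) = 3 + f/2 (j(f) = ((6 + f)*1)/2 = (6 + f)/2 = 3 + f/2)
V(n, K) = (K + (-2 + K)*(K + n))/(-3 + n) (V(n, K) = (K + (K + n)*(-2 + K))/(-3 + n) = (K + (-2 + K)*(K + n))/(-3 + n))
S(H) = 3 (S(H) = 1 + 2 = 3)
S(-4) + 11*V(j(-1), 3) = 3 + 11*((3² - 1*3 - 2*(3 + (½)*(-1)) + 3*(3 + (½)*(-1)))/(-3 + (3 + (½)*(-1)))) = 3 + 11*((9 - 3 - 2*(3 - ½) + 3*(3 - ½))/(-3 + (3 - ½))) = 3 + 11*((9 - 3 - 2*5/2 + 3*(5/2))/(-3 + 5/2)) = 3 + 11*((9 - 3 - 5 + 15/2)/(-½)) = 3 + 11*(-2*17/2) = 3 + 11*(-17) = 3 - 187 = -184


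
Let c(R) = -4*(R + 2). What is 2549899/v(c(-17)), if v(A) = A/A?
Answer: 2549899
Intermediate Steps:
c(R) = -8 - 4*R (c(R) = -4*(2 + R) = -8 - 4*R)
v(A) = 1
2549899/v(c(-17)) = 2549899/1 = 2549899*1 = 2549899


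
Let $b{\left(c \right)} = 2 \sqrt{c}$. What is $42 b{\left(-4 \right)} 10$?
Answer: $1680 i \approx 1680.0 i$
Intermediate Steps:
$42 b{\left(-4 \right)} 10 = 42 \cdot 2 \sqrt{-4} \cdot 10 = 42 \cdot 2 \cdot 2 i 10 = 42 \cdot 4 i 10 = 168 i 10 = 1680 i$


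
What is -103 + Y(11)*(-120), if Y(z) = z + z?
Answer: -2743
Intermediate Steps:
Y(z) = 2*z
-103 + Y(11)*(-120) = -103 + (2*11)*(-120) = -103 + 22*(-120) = -103 - 2640 = -2743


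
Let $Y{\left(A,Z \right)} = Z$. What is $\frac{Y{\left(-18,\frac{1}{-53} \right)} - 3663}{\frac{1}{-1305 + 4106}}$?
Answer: $- \frac{543786140}{53} \approx -1.026 \cdot 10^{7}$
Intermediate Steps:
$\frac{Y{\left(-18,\frac{1}{-53} \right)} - 3663}{\frac{1}{-1305 + 4106}} = \frac{\frac{1}{-53} - 3663}{\frac{1}{-1305 + 4106}} = \frac{- \frac{1}{53} - 3663}{\frac{1}{2801}} = - \frac{194140 \frac{1}{\frac{1}{2801}}}{53} = \left(- \frac{194140}{53}\right) 2801 = - \frac{543786140}{53}$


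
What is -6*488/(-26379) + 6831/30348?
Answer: 3321653/9883332 ≈ 0.33609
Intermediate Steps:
-6*488/(-26379) + 6831/30348 = -2928*(-1/26379) + 6831*(1/30348) = 976/8793 + 253/1124 = 3321653/9883332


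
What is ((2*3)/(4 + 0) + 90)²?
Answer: 33489/4 ≈ 8372.3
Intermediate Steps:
((2*3)/(4 + 0) + 90)² = (6/4 + 90)² = (6*(¼) + 90)² = (3/2 + 90)² = (183/2)² = 33489/4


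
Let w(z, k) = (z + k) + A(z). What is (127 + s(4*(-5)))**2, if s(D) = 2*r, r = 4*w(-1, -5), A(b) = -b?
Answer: 7569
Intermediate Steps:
w(z, k) = k (w(z, k) = (z + k) - z = (k + z) - z = k)
r = -20 (r = 4*(-5) = -20)
s(D) = -40 (s(D) = 2*(-20) = -40)
(127 + s(4*(-5)))**2 = (127 - 40)**2 = 87**2 = 7569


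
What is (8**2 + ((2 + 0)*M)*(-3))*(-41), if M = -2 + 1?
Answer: -2870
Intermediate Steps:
M = -1
(8**2 + ((2 + 0)*M)*(-3))*(-41) = (8**2 + ((2 + 0)*(-1))*(-3))*(-41) = (64 + (2*(-1))*(-3))*(-41) = (64 - 2*(-3))*(-41) = (64 + 6)*(-41) = 70*(-41) = -2870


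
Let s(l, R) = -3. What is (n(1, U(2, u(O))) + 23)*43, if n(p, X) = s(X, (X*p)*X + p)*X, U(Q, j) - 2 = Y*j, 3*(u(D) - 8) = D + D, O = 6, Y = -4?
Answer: 6923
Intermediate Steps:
u(D) = 8 + 2*D/3 (u(D) = 8 + (D + D)/3 = 8 + (2*D)/3 = 8 + 2*D/3)
U(Q, j) = 2 - 4*j
n(p, X) = -3*X
(n(1, U(2, u(O))) + 23)*43 = (-3*(2 - 4*(8 + (⅔)*6)) + 23)*43 = (-3*(2 - 4*(8 + 4)) + 23)*43 = (-3*(2 - 4*12) + 23)*43 = (-3*(2 - 48) + 23)*43 = (-3*(-46) + 23)*43 = (138 + 23)*43 = 161*43 = 6923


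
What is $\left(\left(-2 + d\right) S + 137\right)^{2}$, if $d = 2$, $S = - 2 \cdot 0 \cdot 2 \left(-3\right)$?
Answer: $18769$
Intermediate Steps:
$S = 0$ ($S = \left(-2\right) 0 \left(-3\right) = 0 \left(-3\right) = 0$)
$\left(\left(-2 + d\right) S + 137\right)^{2} = \left(\left(-2 + 2\right) 0 + 137\right)^{2} = \left(0 \cdot 0 + 137\right)^{2} = \left(0 + 137\right)^{2} = 137^{2} = 18769$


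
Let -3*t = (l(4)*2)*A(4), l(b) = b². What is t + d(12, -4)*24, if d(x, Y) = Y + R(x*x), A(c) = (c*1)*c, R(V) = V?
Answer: 9568/3 ≈ 3189.3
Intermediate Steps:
A(c) = c² (A(c) = c*c = c²)
d(x, Y) = Y + x² (d(x, Y) = Y + x*x = Y + x²)
t = -512/3 (t = -4²*2*4²/3 = -16*2*16/3 = -32*16/3 = -⅓*512 = -512/3 ≈ -170.67)
t + d(12, -4)*24 = -512/3 + (-4 + 12²)*24 = -512/3 + (-4 + 144)*24 = -512/3 + 140*24 = -512/3 + 3360 = 9568/3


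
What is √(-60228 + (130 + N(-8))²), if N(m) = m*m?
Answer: 8*I*√353 ≈ 150.31*I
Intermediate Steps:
N(m) = m²
√(-60228 + (130 + N(-8))²) = √(-60228 + (130 + (-8)²)²) = √(-60228 + (130 + 64)²) = √(-60228 + 194²) = √(-60228 + 37636) = √(-22592) = 8*I*√353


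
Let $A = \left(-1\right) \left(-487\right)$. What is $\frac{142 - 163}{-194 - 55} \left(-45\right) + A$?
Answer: $\frac{40106}{83} \approx 483.2$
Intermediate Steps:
$A = 487$
$\frac{142 - 163}{-194 - 55} \left(-45\right) + A = \frac{142 - 163}{-194 - 55} \left(-45\right) + 487 = - \frac{21}{-249} \left(-45\right) + 487 = \left(-21\right) \left(- \frac{1}{249}\right) \left(-45\right) + 487 = \frac{7}{83} \left(-45\right) + 487 = - \frac{315}{83} + 487 = \frac{40106}{83}$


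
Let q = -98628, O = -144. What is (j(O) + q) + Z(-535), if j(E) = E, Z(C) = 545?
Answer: -98227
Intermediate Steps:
(j(O) + q) + Z(-535) = (-144 - 98628) + 545 = -98772 + 545 = -98227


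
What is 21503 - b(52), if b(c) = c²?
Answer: 18799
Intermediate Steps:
21503 - b(52) = 21503 - 1*52² = 21503 - 1*2704 = 21503 - 2704 = 18799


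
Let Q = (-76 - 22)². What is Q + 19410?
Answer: 29014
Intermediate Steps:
Q = 9604 (Q = (-98)² = 9604)
Q + 19410 = 9604 + 19410 = 29014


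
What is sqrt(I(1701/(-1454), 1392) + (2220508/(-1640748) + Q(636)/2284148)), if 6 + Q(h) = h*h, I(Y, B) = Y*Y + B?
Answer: sqrt(161480593508113607871955636893687)/340573260998226 ≈ 37.312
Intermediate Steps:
I(Y, B) = B + Y**2 (I(Y, B) = Y**2 + B = B + Y**2)
Q(h) = -6 + h**2 (Q(h) = -6 + h*h = -6 + h**2)
sqrt(I(1701/(-1454), 1392) + (2220508/(-1640748) + Q(636)/2284148)) = sqrt((1392 + (1701/(-1454))**2) + (2220508/(-1640748) + (-6 + 636**2)/2284148)) = sqrt((1392 + (1701*(-1/1454))**2) + (2220508*(-1/1640748) + (-6 + 404496)*(1/2284148))) = sqrt((1392 + (-1701/1454)**2) + (-555127/410187 + 404490*(1/2284148))) = sqrt((1392 + 2893401/2114116) + (-555127/410187 + 202245/1142074)) = sqrt(2945742873/2114116 - 551037843583/468463907838) = sqrt(689404629924896510473/495193521491420604) = sqrt(161480593508113607871955636893687)/340573260998226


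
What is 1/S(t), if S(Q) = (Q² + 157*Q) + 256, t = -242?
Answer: 1/20826 ≈ 4.8017e-5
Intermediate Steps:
S(Q) = 256 + Q² + 157*Q
1/S(t) = 1/(256 + (-242)² + 157*(-242)) = 1/(256 + 58564 - 37994) = 1/20826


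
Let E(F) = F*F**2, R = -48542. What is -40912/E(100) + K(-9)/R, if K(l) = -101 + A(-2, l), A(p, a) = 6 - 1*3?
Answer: -58998447/1516937500 ≈ -0.038893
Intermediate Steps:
A(p, a) = 3 (A(p, a) = 6 - 3 = 3)
K(l) = -98 (K(l) = -101 + 3 = -98)
E(F) = F**3
-40912/E(100) + K(-9)/R = -40912/(100**3) - 98/(-48542) = -40912/1000000 - 98*(-1/48542) = -40912*1/1000000 + 49/24271 = -2557/62500 + 49/24271 = -58998447/1516937500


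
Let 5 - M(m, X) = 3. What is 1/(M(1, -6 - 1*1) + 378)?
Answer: 1/380 ≈ 0.0026316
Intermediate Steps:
M(m, X) = 2 (M(m, X) = 5 - 1*3 = 5 - 3 = 2)
1/(M(1, -6 - 1*1) + 378) = 1/(2 + 378) = 1/380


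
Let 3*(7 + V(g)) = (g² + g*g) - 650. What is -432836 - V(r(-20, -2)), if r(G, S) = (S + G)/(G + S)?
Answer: -432613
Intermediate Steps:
r(G, S) = 1 (r(G, S) = (G + S)/(G + S) = 1)
V(g) = -671/3 + 2*g²/3 (V(g) = -7 + ((g² + g*g) - 650)/3 = -7 + ((g² + g²) - 650)/3 = -7 + (2*g² - 650)/3 = -7 + (-650 + 2*g²)/3 = -7 + (-650/3 + 2*g²/3) = -671/3 + 2*g²/3)
-432836 - V(r(-20, -2)) = -432836 - (-671/3 + (⅔)*1²) = -432836 - (-671/3 + (⅔)*1) = -432836 - (-671/3 + ⅔) = -432836 - 1*(-223) = -432836 + 223 = -432613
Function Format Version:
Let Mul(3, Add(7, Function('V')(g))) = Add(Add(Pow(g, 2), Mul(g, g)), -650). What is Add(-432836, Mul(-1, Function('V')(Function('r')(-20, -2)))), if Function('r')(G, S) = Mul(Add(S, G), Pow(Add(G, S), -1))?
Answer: -432613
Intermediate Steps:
Function('r')(G, S) = 1 (Function('r')(G, S) = Mul(Add(G, S), Pow(Add(G, S), -1)) = 1)
Function('V')(g) = Add(Rational(-671, 3), Mul(Rational(2, 3), Pow(g, 2))) (Function('V')(g) = Add(-7, Mul(Rational(1, 3), Add(Add(Pow(g, 2), Mul(g, g)), -650))) = Add(-7, Mul(Rational(1, 3), Add(Add(Pow(g, 2), Pow(g, 2)), -650))) = Add(-7, Mul(Rational(1, 3), Add(Mul(2, Pow(g, 2)), -650))) = Add(-7, Mul(Rational(1, 3), Add(-650, Mul(2, Pow(g, 2))))) = Add(-7, Add(Rational(-650, 3), Mul(Rational(2, 3), Pow(g, 2)))) = Add(Rational(-671, 3), Mul(Rational(2, 3), Pow(g, 2))))
Add(-432836, Mul(-1, Function('V')(Function('r')(-20, -2)))) = Add(-432836, Mul(-1, Add(Rational(-671, 3), Mul(Rational(2, 3), Pow(1, 2))))) = Add(-432836, Mul(-1, Add(Rational(-671, 3), Mul(Rational(2, 3), 1)))) = Add(-432836, Mul(-1, Add(Rational(-671, 3), Rational(2, 3)))) = Add(-432836, Mul(-1, -223)) = Add(-432836, 223) = -432613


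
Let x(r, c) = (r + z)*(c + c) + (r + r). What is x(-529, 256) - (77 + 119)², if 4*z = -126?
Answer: -326450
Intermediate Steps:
z = -63/2 (z = (¼)*(-126) = -63/2 ≈ -31.500)
x(r, c) = 2*r + 2*c*(-63/2 + r) (x(r, c) = (r - 63/2)*(c + c) + (r + r) = (-63/2 + r)*(2*c) + 2*r = 2*c*(-63/2 + r) + 2*r = 2*r + 2*c*(-63/2 + r))
x(-529, 256) - (77 + 119)² = (-63*256 + 2*(-529) + 2*256*(-529)) - (77 + 119)² = (-16128 - 1058 - 270848) - 1*196² = -288034 - 1*38416 = -288034 - 38416 = -326450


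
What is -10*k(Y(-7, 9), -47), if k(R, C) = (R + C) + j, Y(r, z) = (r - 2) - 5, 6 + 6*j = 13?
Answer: 1795/3 ≈ 598.33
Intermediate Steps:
j = 7/6 (j = -1 + (⅙)*13 = -1 + 13/6 = 7/6 ≈ 1.1667)
Y(r, z) = -7 + r (Y(r, z) = (-2 + r) - 5 = -7 + r)
k(R, C) = 7/6 + C + R (k(R, C) = (R + C) + 7/6 = (C + R) + 7/6 = 7/6 + C + R)
-10*k(Y(-7, 9), -47) = -10*(7/6 - 47 + (-7 - 7)) = -10*(7/6 - 47 - 14) = -10*(-359/6) = 1795/3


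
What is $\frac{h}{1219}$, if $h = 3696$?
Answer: $\frac{3696}{1219} \approx 3.032$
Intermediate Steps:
$\frac{h}{1219} = \frac{3696}{1219}$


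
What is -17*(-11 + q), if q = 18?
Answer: -119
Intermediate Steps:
-17*(-11 + q) = -17*(-11 + 18) = -17*7 = -119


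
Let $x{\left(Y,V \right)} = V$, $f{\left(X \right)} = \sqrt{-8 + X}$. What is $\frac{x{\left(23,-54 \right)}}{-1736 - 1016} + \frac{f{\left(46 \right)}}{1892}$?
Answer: $\frac{27}{1376} + \frac{\sqrt{38}}{1892} \approx 0.02288$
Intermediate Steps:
$\frac{x{\left(23,-54 \right)}}{-1736 - 1016} + \frac{f{\left(46 \right)}}{1892} = - \frac{54}{-1736 - 1016} + \frac{\sqrt{-8 + 46}}{1892} = - \frac{54}{-2752} + \sqrt{38} \cdot \frac{1}{1892} = \left(-54\right) \left(- \frac{1}{2752}\right) + \frac{\sqrt{38}}{1892} = \frac{27}{1376} + \frac{\sqrt{38}}{1892}$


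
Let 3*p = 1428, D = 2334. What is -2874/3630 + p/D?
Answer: -415003/706035 ≈ -0.58779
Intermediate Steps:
p = 476 (p = (⅓)*1428 = 476)
-2874/3630 + p/D = -2874/3630 + 476/2334 = -2874*1/3630 + 476*(1/2334) = -479/605 + 238/1167 = -415003/706035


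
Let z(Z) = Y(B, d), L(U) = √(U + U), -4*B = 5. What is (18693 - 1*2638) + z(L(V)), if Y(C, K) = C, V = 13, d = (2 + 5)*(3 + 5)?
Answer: 64215/4 ≈ 16054.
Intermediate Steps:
d = 56 (d = 7*8 = 56)
B = -5/4 (B = -¼*5 = -5/4 ≈ -1.2500)
L(U) = √2*√U (L(U) = √(2*U) = √2*√U)
z(Z) = -5/4
(18693 - 1*2638) + z(L(V)) = (18693 - 1*2638) - 5/4 = (18693 - 2638) - 5/4 = 16055 - 5/4 = 64215/4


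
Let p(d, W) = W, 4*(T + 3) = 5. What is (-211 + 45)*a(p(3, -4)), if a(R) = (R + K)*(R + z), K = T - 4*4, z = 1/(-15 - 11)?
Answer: -758205/52 ≈ -14581.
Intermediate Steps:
T = -7/4 (T = -3 + (1/4)*5 = -3 + 5/4 = -7/4 ≈ -1.7500)
z = -1/26 (z = 1/(-26) = -1/26 ≈ -0.038462)
K = -71/4 (K = -7/4 - 4*4 = -7/4 - 16 = -71/4 ≈ -17.750)
a(R) = (-71/4 + R)*(-1/26 + R) (a(R) = (R - 71/4)*(R - 1/26) = (-71/4 + R)*(-1/26 + R))
(-211 + 45)*a(p(3, -4)) = (-211 + 45)*(71/104 + (-4)**2 - 925/52*(-4)) = -166*(71/104 + 16 + 925/13) = -166*9135/104 = -758205/52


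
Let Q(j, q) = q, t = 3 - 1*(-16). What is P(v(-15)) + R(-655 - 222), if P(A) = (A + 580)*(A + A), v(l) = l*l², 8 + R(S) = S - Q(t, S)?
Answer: 18866242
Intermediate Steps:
t = 19 (t = 3 + 16 = 19)
R(S) = -8 (R(S) = -8 + (S - S) = -8 + 0 = -8)
v(l) = l³
P(A) = 2*A*(580 + A) (P(A) = (580 + A)*(2*A) = 2*A*(580 + A))
P(v(-15)) + R(-655 - 222) = 2*(-15)³*(580 + (-15)³) - 8 = 2*(-3375)*(580 - 3375) - 8 = 2*(-3375)*(-2795) - 8 = 18866250 - 8 = 18866242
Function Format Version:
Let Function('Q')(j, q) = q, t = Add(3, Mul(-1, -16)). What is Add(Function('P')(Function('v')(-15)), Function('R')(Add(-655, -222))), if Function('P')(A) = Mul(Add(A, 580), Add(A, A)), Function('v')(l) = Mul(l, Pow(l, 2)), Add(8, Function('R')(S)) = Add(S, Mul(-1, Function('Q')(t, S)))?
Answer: 18866242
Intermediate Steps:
t = 19 (t = Add(3, 16) = 19)
Function('R')(S) = -8 (Function('R')(S) = Add(-8, Add(S, Mul(-1, S))) = Add(-8, 0) = -8)
Function('v')(l) = Pow(l, 3)
Function('P')(A) = Mul(2, A, Add(580, A)) (Function('P')(A) = Mul(Add(580, A), Mul(2, A)) = Mul(2, A, Add(580, A)))
Add(Function('P')(Function('v')(-15)), Function('R')(Add(-655, -222))) = Add(Mul(2, Pow(-15, 3), Add(580, Pow(-15, 3))), -8) = Add(Mul(2, -3375, Add(580, -3375)), -8) = Add(Mul(2, -3375, -2795), -8) = Add(18866250, -8) = 18866242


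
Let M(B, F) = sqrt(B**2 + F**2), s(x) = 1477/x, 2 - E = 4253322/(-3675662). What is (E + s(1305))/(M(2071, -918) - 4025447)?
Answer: -20703896187291097/19431851247992575223010 - 5143253951*sqrt(5131765)/19431851247992575223010 ≈ -1.0661e-6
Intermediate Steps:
E = 5802323/1837831 (E = 2 - 4253322/(-3675662) = 2 - 4253322*(-1)/3675662 = 2 - 1*(-2126661/1837831) = 2 + 2126661/1837831 = 5802323/1837831 ≈ 3.1572)
(E + s(1305))/(M(2071, -918) - 4025447) = (5802323/1837831 + 1477/1305)/(sqrt(2071**2 + (-918)**2) - 4025447) = (5802323/1837831 + 1477*(1/1305))/(sqrt(4289041 + 842724) - 4025447) = (5802323/1837831 + 1477/1305)/(sqrt(5131765) - 4025447) = 10286507902/(2398369455*(-4025447 + sqrt(5131765)))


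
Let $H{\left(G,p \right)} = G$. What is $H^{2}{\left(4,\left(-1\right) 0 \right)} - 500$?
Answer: $-484$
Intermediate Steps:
$H^{2}{\left(4,\left(-1\right) 0 \right)} - 500 = 4^{2} - 500 = 16 - 500 = -484$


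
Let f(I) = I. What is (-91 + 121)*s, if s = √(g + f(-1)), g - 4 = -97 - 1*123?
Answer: 30*I*√217 ≈ 441.93*I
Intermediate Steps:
g = -216 (g = 4 + (-97 - 1*123) = 4 + (-97 - 123) = 4 - 220 = -216)
s = I*√217 (s = √(-216 - 1) = √(-217) = I*√217 ≈ 14.731*I)
(-91 + 121)*s = (-91 + 121)*(I*√217) = 30*(I*√217) = 30*I*√217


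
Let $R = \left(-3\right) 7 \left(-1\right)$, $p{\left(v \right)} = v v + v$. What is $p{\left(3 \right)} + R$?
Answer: $33$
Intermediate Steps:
$p{\left(v \right)} = v + v^{2}$ ($p{\left(v \right)} = v^{2} + v = v + v^{2}$)
$R = 21$ ($R = \left(-21\right) \left(-1\right) = 21$)
$p{\left(3 \right)} + R = 3 \left(1 + 3\right) + 21 = 3 \cdot 4 + 21 = 12 + 21 = 33$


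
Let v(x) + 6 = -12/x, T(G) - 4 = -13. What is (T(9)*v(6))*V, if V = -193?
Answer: -13896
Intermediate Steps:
T(G) = -9 (T(G) = 4 - 13 = -9)
v(x) = -6 - 12/x
(T(9)*v(6))*V = -9*(-6 - 12/6)*(-193) = -9*(-6 - 12*⅙)*(-193) = -9*(-6 - 2)*(-193) = -9*(-8)*(-193) = 72*(-193) = -13896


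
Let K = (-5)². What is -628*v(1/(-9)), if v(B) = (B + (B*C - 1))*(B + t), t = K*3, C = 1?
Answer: 4655992/81 ≈ 57481.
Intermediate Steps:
K = 25
t = 75 (t = 25*3 = 75)
v(B) = (-1 + 2*B)*(75 + B) (v(B) = (B + (B*1 - 1))*(B + 75) = (B + (B - 1))*(75 + B) = (B + (-1 + B))*(75 + B) = (-1 + 2*B)*(75 + B))
-628*v(1/(-9)) = -628*(-75 + 2*(1/(-9))² + 149/(-9)) = -628*(-75 + 2*(-⅑)² + 149*(-⅑)) = -628*(-75 + 2*(1/81) - 149/9) = -628*(-75 + 2/81 - 149/9) = -628*(-7414/81) = 4655992/81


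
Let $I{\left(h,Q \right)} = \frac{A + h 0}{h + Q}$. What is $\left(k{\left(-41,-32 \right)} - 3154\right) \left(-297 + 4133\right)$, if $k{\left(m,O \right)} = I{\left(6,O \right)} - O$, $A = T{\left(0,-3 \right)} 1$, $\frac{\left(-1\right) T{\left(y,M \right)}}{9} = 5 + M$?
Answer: $- \frac{155653372}{13} \approx -1.1973 \cdot 10^{7}$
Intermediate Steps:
$T{\left(y,M \right)} = -45 - 9 M$ ($T{\left(y,M \right)} = - 9 \left(5 + M\right) = -45 - 9 M$)
$A = -18$ ($A = \left(-45 - -27\right) 1 = \left(-45 + 27\right) 1 = \left(-18\right) 1 = -18$)
$I{\left(h,Q \right)} = - \frac{18}{Q + h}$ ($I{\left(h,Q \right)} = \frac{-18 + h 0}{h + Q} = \frac{-18 + 0}{Q + h} = - \frac{18}{Q + h}$)
$k{\left(m,O \right)} = - O - \frac{18}{6 + O}$ ($k{\left(m,O \right)} = - \frac{18}{O + 6} - O = - \frac{18}{6 + O} - O = - O - \frac{18}{6 + O}$)
$\left(k{\left(-41,-32 \right)} - 3154\right) \left(-297 + 4133\right) = \left(\frac{-18 - - 32 \left(6 - 32\right)}{6 - 32} - 3154\right) \left(-297 + 4133\right) = \left(\frac{-18 - \left(-32\right) \left(-26\right)}{-26} - 3154\right) 3836 = \left(- \frac{-18 - 832}{26} - 3154\right) 3836 = \left(\left(- \frac{1}{26}\right) \left(-850\right) - 3154\right) 3836 = \left(\frac{425}{13} - 3154\right) 3836 = \left(- \frac{40577}{13}\right) 3836 = - \frac{155653372}{13}$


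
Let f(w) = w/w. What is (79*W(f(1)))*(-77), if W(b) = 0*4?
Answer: 0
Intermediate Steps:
f(w) = 1
W(b) = 0
(79*W(f(1)))*(-77) = (79*0)*(-77) = 0*(-77) = 0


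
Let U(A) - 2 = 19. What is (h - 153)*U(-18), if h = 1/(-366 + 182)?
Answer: -591213/184 ≈ -3213.1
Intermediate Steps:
U(A) = 21 (U(A) = 2 + 19 = 21)
h = -1/184 (h = 1/(-184) = -1/184 ≈ -0.0054348)
(h - 153)*U(-18) = (-1/184 - 153)*21 = -28153/184*21 = -591213/184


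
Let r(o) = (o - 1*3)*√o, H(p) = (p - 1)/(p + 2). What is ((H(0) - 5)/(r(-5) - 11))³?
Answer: 1331/(8*(11 + 8*I*√5)³) ≈ -0.017903 - 0.0014922*I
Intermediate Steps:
H(p) = (-1 + p)/(2 + p)
r(o) = √o*(-3 + o) (r(o) = (o - 3)*√o = (-3 + o)*√o = √o*(-3 + o))
((H(0) - 5)/(r(-5) - 11))³ = (((-1 + 0)/(2 + 0) - 5)/(√(-5)*(-3 - 5) - 11))³ = ((-1/2 - 5)/((I*√5)*(-8) - 11))³ = (((½)*(-1) - 5)/(-8*I*√5 - 11))³ = ((-½ - 5)/(-11 - 8*I*√5))³ = (-11/(2*(-11 - 8*I*√5)))³ = -1331/(8*(-11 - 8*I*√5)³)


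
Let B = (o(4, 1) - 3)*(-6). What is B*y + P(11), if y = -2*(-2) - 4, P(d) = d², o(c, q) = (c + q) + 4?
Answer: 121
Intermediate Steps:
o(c, q) = 4 + c + q
B = -36 (B = ((4 + 4 + 1) - 3)*(-6) = (9 - 3)*(-6) = 6*(-6) = -36)
y = 0 (y = 4 - 4 = 0)
B*y + P(11) = -36*0 + 11² = 0 + 121 = 121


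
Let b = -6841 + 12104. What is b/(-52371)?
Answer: -5263/52371 ≈ -0.10049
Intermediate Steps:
b = 5263
b/(-52371) = 5263/(-52371) = 5263*(-1/52371) = -5263/52371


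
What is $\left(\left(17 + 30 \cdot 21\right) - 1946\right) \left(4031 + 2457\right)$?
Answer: $-8427912$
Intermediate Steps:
$\left(\left(17 + 30 \cdot 21\right) - 1946\right) \left(4031 + 2457\right) = \left(\left(17 + 630\right) - 1946\right) 6488 = \left(647 - 1946\right) 6488 = \left(-1299\right) 6488 = -8427912$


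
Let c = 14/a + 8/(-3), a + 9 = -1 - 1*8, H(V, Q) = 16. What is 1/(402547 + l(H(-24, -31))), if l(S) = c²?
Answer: 81/32607268 ≈ 2.4841e-6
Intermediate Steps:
a = -18 (a = -9 + (-1 - 1*8) = -9 + (-1 - 8) = -9 - 9 = -18)
c = -31/9 (c = 14/(-18) + 8/(-3) = 14*(-1/18) + 8*(-⅓) = -7/9 - 8/3 = -31/9 ≈ -3.4444)
l(S) = 961/81 (l(S) = (-31/9)² = 961/81)
1/(402547 + l(H(-24, -31))) = 1/(402547 + 961/81) = 1/(32607268/81) = 81/32607268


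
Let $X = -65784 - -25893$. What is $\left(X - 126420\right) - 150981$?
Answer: $-317292$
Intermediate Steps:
$X = -39891$ ($X = -65784 + 25893 = -39891$)
$\left(X - 126420\right) - 150981 = \left(-39891 - 126420\right) - 150981 = -166311 - 150981 = -317292$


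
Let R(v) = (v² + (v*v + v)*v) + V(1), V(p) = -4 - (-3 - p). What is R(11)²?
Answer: 2474329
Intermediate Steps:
V(p) = -1 + p (V(p) = -4 + (3 + p) = -1 + p)
R(v) = v² + v*(v + v²) (R(v) = (v² + (v*v + v)*v) + (-1 + 1) = (v² + (v² + v)*v) + 0 = (v² + (v + v²)*v) + 0 = (v² + v*(v + v²)) + 0 = v² + v*(v + v²))
R(11)² = (11²*(2 + 11))² = (121*13)² = 1573² = 2474329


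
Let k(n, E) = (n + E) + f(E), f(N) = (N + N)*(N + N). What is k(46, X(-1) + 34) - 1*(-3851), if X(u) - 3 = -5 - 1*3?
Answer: 7290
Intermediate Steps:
X(u) = -5 (X(u) = 3 + (-5 - 1*3) = 3 + (-5 - 3) = 3 - 8 = -5)
f(N) = 4*N² (f(N) = (2*N)*(2*N) = 4*N²)
k(n, E) = E + n + 4*E² (k(n, E) = (n + E) + 4*E² = (E + n) + 4*E² = E + n + 4*E²)
k(46, X(-1) + 34) - 1*(-3851) = ((-5 + 34) + 46 + 4*(-5 + 34)²) - 1*(-3851) = (29 + 46 + 4*29²) + 3851 = (29 + 46 + 4*841) + 3851 = (29 + 46 + 3364) + 3851 = 3439 + 3851 = 7290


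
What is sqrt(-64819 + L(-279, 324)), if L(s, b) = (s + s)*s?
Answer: sqrt(90863) ≈ 301.44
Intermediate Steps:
L(s, b) = 2*s**2 (L(s, b) = (2*s)*s = 2*s**2)
sqrt(-64819 + L(-279, 324)) = sqrt(-64819 + 2*(-279)**2) = sqrt(-64819 + 2*77841) = sqrt(-64819 + 155682) = sqrt(90863)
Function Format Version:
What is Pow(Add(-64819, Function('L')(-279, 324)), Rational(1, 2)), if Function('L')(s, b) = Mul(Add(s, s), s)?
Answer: Pow(90863, Rational(1, 2)) ≈ 301.44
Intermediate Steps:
Function('L')(s, b) = Mul(2, Pow(s, 2)) (Function('L')(s, b) = Mul(Mul(2, s), s) = Mul(2, Pow(s, 2)))
Pow(Add(-64819, Function('L')(-279, 324)), Rational(1, 2)) = Pow(Add(-64819, Mul(2, Pow(-279, 2))), Rational(1, 2)) = Pow(Add(-64819, Mul(2, 77841)), Rational(1, 2)) = Pow(Add(-64819, 155682), Rational(1, 2)) = Pow(90863, Rational(1, 2))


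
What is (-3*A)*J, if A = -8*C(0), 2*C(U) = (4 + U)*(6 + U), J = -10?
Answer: -2880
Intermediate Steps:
C(U) = (4 + U)*(6 + U)/2 (C(U) = ((4 + U)*(6 + U))/2 = (4 + U)*(6 + U)/2)
A = -96 (A = -8*(12 + (½)*0² + 5*0) = -8*(12 + (½)*0 + 0) = -8*(12 + 0 + 0) = -8*12 = -96)
(-3*A)*J = -3*(-96)*(-10) = 288*(-10) = -2880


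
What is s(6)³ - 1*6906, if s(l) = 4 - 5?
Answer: -6907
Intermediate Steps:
s(l) = -1
s(6)³ - 1*6906 = (-1)³ - 1*6906 = -1 - 6906 = -6907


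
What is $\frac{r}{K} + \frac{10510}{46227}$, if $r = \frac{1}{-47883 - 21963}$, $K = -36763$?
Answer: $\frac{2998559640023}{13188812201894} \approx 0.22736$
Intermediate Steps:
$r = - \frac{1}{69846}$ ($r = \frac{1}{-69846} = - \frac{1}{69846} \approx -1.4317 \cdot 10^{-5}$)
$\frac{r}{K} + \frac{10510}{46227} = - \frac{1}{69846 \left(-36763\right)} + \frac{10510}{46227} = \left(- \frac{1}{69846}\right) \left(- \frac{1}{36763}\right) + 10510 \cdot \frac{1}{46227} = \frac{1}{2567748498} + \frac{10510}{46227} = \frac{2998559640023}{13188812201894}$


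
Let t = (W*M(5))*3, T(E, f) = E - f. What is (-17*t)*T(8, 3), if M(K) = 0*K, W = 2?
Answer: 0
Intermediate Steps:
M(K) = 0
t = 0 (t = (2*0)*3 = 0*3 = 0)
(-17*t)*T(8, 3) = (-17*0)*(8 - 1*3) = 0*(8 - 3) = 0*5 = 0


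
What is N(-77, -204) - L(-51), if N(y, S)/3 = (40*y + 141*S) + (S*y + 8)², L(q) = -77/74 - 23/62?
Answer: 849792155711/1147 ≈ 7.4088e+8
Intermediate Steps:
L(q) = -1619/1147 (L(q) = -77*1/74 - 23*1/62 = -77/74 - 23/62 = -1619/1147)
N(y, S) = 3*(8 + S*y)² + 120*y + 423*S (N(y, S) = 3*((40*y + 141*S) + (S*y + 8)²) = 3*((40*y + 141*S) + (8 + S*y)²) = 3*((8 + S*y)² + 40*y + 141*S) = 3*(8 + S*y)² + 120*y + 423*S)
N(-77, -204) - L(-51) = (3*(8 - 204*(-77))² + 120*(-77) + 423*(-204)) - 1*(-1619/1147) = (3*(8 + 15708)² - 9240 - 86292) + 1619/1147 = (3*15716² - 9240 - 86292) + 1619/1147 = (3*246992656 - 9240 - 86292) + 1619/1147 = (740977968 - 9240 - 86292) + 1619/1147 = 740882436 + 1619/1147 = 849792155711/1147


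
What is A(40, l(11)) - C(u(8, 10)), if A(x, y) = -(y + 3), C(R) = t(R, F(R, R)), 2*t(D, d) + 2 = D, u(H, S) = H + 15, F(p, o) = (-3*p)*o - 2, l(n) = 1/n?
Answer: -299/22 ≈ -13.591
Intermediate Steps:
F(p, o) = -2 - 3*o*p (F(p, o) = -3*o*p - 2 = -2 - 3*o*p)
u(H, S) = 15 + H
t(D, d) = -1 + D/2
C(R) = -1 + R/2
A(x, y) = -3 - y (A(x, y) = -(3 + y) = -3 - y)
A(40, l(11)) - C(u(8, 10)) = (-3 - 1/11) - (-1 + (15 + 8)/2) = (-3 - 1*1/11) - (-1 + (1/2)*23) = (-3 - 1/11) - (-1 + 23/2) = -34/11 - 1*21/2 = -34/11 - 21/2 = -299/22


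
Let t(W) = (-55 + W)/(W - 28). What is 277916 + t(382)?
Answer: 32794197/118 ≈ 2.7792e+5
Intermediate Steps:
t(W) = (-55 + W)/(-28 + W)
277916 + t(382) = 277916 + (-55 + 382)/(-28 + 382) = 277916 + 327/354 = 277916 + (1/354)*327 = 277916 + 109/118 = 32794197/118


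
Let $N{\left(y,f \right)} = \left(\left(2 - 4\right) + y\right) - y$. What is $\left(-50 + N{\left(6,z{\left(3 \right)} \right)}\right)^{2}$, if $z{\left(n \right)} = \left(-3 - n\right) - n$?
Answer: $2704$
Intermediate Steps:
$z{\left(n \right)} = -3 - 2 n$
$N{\left(y,f \right)} = -2$ ($N{\left(y,f \right)} = \left(-2 + y\right) - y = -2$)
$\left(-50 + N{\left(6,z{\left(3 \right)} \right)}\right)^{2} = \left(-50 - 2\right)^{2} = \left(-52\right)^{2} = 2704$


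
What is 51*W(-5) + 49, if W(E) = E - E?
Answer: 49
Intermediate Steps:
W(E) = 0
51*W(-5) + 49 = 51*0 + 49 = 0 + 49 = 49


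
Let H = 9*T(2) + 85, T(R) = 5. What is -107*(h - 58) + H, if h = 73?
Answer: -1475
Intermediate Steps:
H = 130 (H = 9*5 + 85 = 45 + 85 = 130)
-107*(h - 58) + H = -107*(73 - 58) + 130 = -107*15 + 130 = -1605 + 130 = -1475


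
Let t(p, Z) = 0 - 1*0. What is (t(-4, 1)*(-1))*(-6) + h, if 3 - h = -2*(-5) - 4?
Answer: -3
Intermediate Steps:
t(p, Z) = 0 (t(p, Z) = 0 + 0 = 0)
h = -3 (h = 3 - (-2*(-5) - 4) = 3 - (10 - 4) = 3 - 1*6 = 3 - 6 = -3)
(t(-4, 1)*(-1))*(-6) + h = (0*(-1))*(-6) - 3 = 0*(-6) - 3 = 0 - 3 = -3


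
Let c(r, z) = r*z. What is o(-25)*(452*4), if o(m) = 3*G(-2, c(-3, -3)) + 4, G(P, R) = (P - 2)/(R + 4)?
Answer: 72320/13 ≈ 5563.1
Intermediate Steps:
G(P, R) = (-2 + P)/(4 + R)
o(m) = 40/13 (o(m) = 3*((-2 - 2)/(4 - 3*(-3))) + 4 = 3*(-4/(4 + 9)) + 4 = 3*(-4/13) + 4 = -12/13 + 4 = 40/13)
o(-25)*(452*4) = 40*(452*4)/13 = (40/13)*1808 = 72320/13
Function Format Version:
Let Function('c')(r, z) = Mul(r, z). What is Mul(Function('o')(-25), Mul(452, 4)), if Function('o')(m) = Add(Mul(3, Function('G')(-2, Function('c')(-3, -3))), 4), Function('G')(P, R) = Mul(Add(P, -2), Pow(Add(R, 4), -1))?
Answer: Rational(72320, 13) ≈ 5563.1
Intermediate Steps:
Function('G')(P, R) = Mul(Pow(Add(4, R), -1), Add(-2, P)) (Function('G')(P, R) = Mul(Add(-2, P), Pow(Add(4, R), -1)) = Mul(Pow(Add(4, R), -1), Add(-2, P)))
Function('o')(m) = Rational(40, 13) (Function('o')(m) = Add(Mul(3, Mul(Pow(Add(4, Mul(-3, -3)), -1), Add(-2, -2))), 4) = Add(Mul(3, Mul(Pow(Add(4, 9), -1), -4)), 4) = Add(Mul(3, Mul(Pow(13, -1), -4)), 4) = Add(Mul(3, Mul(Rational(1, 13), -4)), 4) = Add(Mul(3, Rational(-4, 13)), 4) = Add(Rational(-12, 13), 4) = Rational(40, 13))
Mul(Function('o')(-25), Mul(452, 4)) = Mul(Rational(40, 13), Mul(452, 4)) = Mul(Rational(40, 13), 1808) = Rational(72320, 13)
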